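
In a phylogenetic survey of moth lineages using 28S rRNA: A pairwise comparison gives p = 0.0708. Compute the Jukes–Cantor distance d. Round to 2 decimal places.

d = −(3/4) ln(1 − 4p/3) = −0.75 ln(1 − 0.0944) = −0.75 ln(0.9056)
  = −0.75 × (-0.099158) = 0.074369 substitutions/site.

0.07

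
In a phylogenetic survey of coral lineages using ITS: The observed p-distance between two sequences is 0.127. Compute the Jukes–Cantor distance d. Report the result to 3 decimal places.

d = −(3/4) ln(1 − 4p/3) = −0.75 ln(1 − 0.169333) = −0.75 ln(0.830667)
  = −0.75 × (-0.185526) = 0.139145 substitutions/site.

0.139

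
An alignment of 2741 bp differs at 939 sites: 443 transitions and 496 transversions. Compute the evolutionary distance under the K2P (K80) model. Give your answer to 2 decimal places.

0.46

P = 443/2741 ≈ 0.16162 and Q = 496/2741 ≈ 0.180956.
Under the Kimura two-parameter model, d = −½ ln(1 − 2P − Q) − ¼ ln(1 − 2Q).
1 − 2P − Q = 0.495804, giving −½ ln(0.495804) = 0.350787.
1 − 2Q = 0.638088, giving −¼ ln(0.638088) = 0.112320.
d = 0.350787 + 0.112320 = 0.463107.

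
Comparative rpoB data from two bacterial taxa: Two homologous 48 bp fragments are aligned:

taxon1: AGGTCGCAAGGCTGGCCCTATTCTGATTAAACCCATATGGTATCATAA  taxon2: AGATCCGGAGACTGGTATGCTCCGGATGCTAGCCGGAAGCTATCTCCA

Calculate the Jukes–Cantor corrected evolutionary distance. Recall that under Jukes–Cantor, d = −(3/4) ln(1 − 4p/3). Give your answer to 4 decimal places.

The sequences differ at 23 of 48 sites, so p = 23/48 ≈ 0.479167.
d = −(3/4) ln(1 − 4p/3) = −0.75 ln(1 − 0.638889) = −0.75 ln(0.361111)
  = −0.75 × (-1.018570) = 0.763928 substitutions/site.

0.7639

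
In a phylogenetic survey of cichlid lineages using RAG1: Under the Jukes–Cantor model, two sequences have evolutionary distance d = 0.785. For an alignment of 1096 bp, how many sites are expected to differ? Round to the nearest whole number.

Invert JC69: p = (3/4)(1 − e^(−4d/3)) = 0.75 × (1 − e^(-1.046667)) = 0.75 × (1 − 0.351106) = 0.486671.
Expected differing sites = pL ≈ 0.486671 × 1096 = 533.391416 ≈ 533.

533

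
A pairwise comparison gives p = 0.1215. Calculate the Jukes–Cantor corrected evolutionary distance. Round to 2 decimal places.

d = −(3/4) ln(1 − 4p/3) = −0.75 ln(1 − 0.162) = −0.75 ln(0.838)
  = −0.75 × (-0.176737) = 0.132553 substitutions/site.

0.13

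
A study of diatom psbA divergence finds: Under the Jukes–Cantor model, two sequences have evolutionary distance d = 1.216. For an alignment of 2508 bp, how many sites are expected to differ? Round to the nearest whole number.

1509

Invert JC69: p = (3/4)(1 − e^(−4d/3)) = 0.75 × (1 − e^(-1.621333)) = 0.75 × (1 − 0.197635) = 0.601774.
Expected differing sites = pL ≈ 0.601774 × 2508 = 1509.249192 ≈ 1509.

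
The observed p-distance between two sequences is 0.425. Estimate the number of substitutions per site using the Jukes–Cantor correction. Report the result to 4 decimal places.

0.6272

d = −(3/4) ln(1 − 4p/3) = −0.75 ln(1 − 0.566667) = −0.75 ln(0.433333)
  = −0.75 × (-0.836249) = 0.627187 substitutions/site.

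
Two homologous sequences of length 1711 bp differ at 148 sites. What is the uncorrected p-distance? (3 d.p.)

0.086

p = 148/1711 = 0.086499… ≈ 0.086 (to 3 d.p.).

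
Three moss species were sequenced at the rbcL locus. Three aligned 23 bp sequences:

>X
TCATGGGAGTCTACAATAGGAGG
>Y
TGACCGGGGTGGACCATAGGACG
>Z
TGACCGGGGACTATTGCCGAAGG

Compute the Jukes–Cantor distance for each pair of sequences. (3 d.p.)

X–Y: 8/23 sites differ → p ≈ 0.347826, d = −0.75 ln(1 − 0.463768) = 0.467391 ≈ 0.467.
X–Z: 11/23 sites differ → p ≈ 0.478261, d = −0.75 ln(1 − 0.637681) = 0.761423 ≈ 0.761.
Y–Z: 10/23 sites differ → p ≈ 0.434783, d = −0.75 ln(1 − 0.579711) = 0.650110 ≈ 0.650.

d(X,Y) = 0.467, d(X,Z) = 0.761, d(Y,Z) = 0.650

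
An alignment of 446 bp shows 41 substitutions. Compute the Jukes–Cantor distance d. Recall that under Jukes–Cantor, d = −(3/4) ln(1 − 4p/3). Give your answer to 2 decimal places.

p = 41/446 ≈ 0.091928.
d = −(3/4) ln(1 − 4p/3) = −0.75 ln(1 − 0.122571) = −0.75 ln(0.877429)
  = −0.75 × (-0.130759) = 0.098069 substitutions/site.

0.10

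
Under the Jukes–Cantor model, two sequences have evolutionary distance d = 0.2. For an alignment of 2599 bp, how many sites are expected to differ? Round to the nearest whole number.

Invert JC69: p = (3/4)(1 − e^(−4d/3)) = 0.75 × (1 − e^(-0.266667)) = 0.75 × (1 − 0.765928) = 0.175554.
Expected differing sites = pL ≈ 0.175554 × 2599 = 456.264846 ≈ 456.

456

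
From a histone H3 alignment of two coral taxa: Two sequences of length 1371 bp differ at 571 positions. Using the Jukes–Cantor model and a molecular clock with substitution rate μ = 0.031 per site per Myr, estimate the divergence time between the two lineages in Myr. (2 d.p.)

9.80

p = 571/1371 ≈ 0.416484.
d = −(3/4) ln(1 − 4p/3) = −0.75 ln(1 − 0.555312) = −0.75 ln(0.444688)
  = −0.75 × (-0.810382) = 0.607787 substitutions/site.
Under a molecular clock d = 2μt, so t = d/(2μ) = 0.607787 / (2 × 0.031) = 9.80 Myr.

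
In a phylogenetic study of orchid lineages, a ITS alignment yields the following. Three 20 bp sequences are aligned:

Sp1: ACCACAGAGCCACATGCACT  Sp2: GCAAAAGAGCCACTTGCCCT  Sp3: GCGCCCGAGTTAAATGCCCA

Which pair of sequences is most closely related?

Sp1–Sp2: 5/20 differ, p = 0.250, d = 0.304.
Sp1–Sp3: 9/20 differ, p = 0.450, d = 0.687.
Sp2–Sp3: 9/20 differ, p = 0.450, d = 0.687.
The smallest distance is between Sp1 and Sp2.

Sp1 and Sp2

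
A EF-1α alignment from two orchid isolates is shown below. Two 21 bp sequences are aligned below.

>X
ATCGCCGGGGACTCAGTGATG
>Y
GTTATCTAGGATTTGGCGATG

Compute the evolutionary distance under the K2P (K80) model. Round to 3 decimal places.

Of 21 sites, 9 differences are transitions and 1 are transversions, so P = 9/21 ≈ 0.428571 and Q = 1/21 ≈ 0.047619.
Under the Kimura two-parameter model, d = −½ ln(1 − 2P − Q) − ¼ ln(1 − 2Q).
1 − 2P − Q = 0.095239, giving −½ ln(0.095239) = 1.175683.
1 − 2Q = 0.904762, giving −¼ ln(0.904762) = 0.025021.
d = 1.175683 + 0.025021 = 1.200704.

1.201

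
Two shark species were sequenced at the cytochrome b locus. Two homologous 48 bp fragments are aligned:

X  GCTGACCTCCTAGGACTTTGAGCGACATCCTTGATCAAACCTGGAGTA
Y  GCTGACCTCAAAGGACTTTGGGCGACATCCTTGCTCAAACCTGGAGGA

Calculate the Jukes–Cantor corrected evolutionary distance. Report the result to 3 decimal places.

0.112

The sequences differ at 5 of 48 sites (10, 11, 21, 34, 47), so p = 5/48 ≈ 0.104167.
d = −(3/4) ln(1 − 4p/3) = −0.75 ln(1 − 0.138889) = −0.75 ln(0.861111)
  = −0.75 × (-0.149532) = 0.112149 substitutions/site.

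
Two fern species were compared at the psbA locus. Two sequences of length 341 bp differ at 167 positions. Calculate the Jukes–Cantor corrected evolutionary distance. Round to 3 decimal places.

p = 167/341 ≈ 0.489736.
d = −(3/4) ln(1 − 4p/3) = −0.75 ln(1 − 0.652981) = −0.75 ln(0.347019)
  = −0.75 × (-1.058376) = 0.793782 substitutions/site.

0.794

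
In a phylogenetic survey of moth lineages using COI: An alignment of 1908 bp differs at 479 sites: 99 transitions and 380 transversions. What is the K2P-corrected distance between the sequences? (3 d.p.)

P = 99/1908 ≈ 0.051887 and Q = 380/1908 ≈ 0.199161.
Under the Kimura two-parameter model, d = −½ ln(1 − 2P − Q) − ¼ ln(1 − 2Q).
1 − 2P − Q = 0.697065, giving −½ ln(0.697065) = 0.180438.
1 − 2Q = 0.601678, giving −¼ ln(0.601678) = 0.127008.
d = 0.180438 + 0.127008 = 0.307446.

0.307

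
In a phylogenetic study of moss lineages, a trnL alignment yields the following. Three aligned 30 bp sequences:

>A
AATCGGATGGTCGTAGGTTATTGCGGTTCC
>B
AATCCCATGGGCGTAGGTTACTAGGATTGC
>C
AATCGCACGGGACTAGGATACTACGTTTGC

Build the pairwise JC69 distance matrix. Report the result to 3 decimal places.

d(A,B) = 0.330, d(A,C) = 0.441, d(B,C) = 0.280

A–B: 8/30 sites differ → p ≈ 0.266667, d = −0.75 ln(1 − 0.355556) = 0.329526 ≈ 0.330.
A–C: 10/30 sites differ → p ≈ 0.333333, d = −0.75 ln(1 − 0.444444) = 0.440839 ≈ 0.441.
B–C: 7/30 sites differ → p ≈ 0.233333, d = −0.75 ln(1 − 0.311111) = 0.279506 ≈ 0.280.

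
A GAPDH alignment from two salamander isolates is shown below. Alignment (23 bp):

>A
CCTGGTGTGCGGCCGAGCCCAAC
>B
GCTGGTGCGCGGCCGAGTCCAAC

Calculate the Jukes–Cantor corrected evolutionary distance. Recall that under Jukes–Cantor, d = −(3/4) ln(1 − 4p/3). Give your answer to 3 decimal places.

0.143

The sequences differ at 3 of 23 sites (1, 8, 18), so p = 3/23 ≈ 0.130435.
d = −(3/4) ln(1 − 4p/3) = −0.75 ln(1 − 0.173913) = −0.75 ln(0.826087)
  = −0.75 × (-0.191055) = 0.143291 substitutions/site.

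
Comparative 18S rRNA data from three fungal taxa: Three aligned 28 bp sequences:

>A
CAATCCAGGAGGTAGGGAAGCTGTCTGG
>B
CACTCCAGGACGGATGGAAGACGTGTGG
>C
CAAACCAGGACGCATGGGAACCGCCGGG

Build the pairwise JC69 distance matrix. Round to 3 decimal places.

A–B: 7/28 sites differ → p = 0.25, d = −0.75 ln(1 − 0.333333) = 0.304098 ≈ 0.304.
A–C: 9/28 sites differ → p ≈ 0.321429, d = −0.75 ln(1 − 0.428572) = 0.419713 ≈ 0.420.
B–C: 9/28 sites differ → p ≈ 0.321429, d = −0.75 ln(1 − 0.428572) = 0.419713 ≈ 0.420.

d(A,B) = 0.304, d(A,C) = 0.420, d(B,C) = 0.420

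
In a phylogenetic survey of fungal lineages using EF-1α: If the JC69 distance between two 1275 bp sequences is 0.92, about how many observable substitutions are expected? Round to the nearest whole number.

676

Invert JC69: p = (3/4)(1 − e^(−4d/3)) = 0.75 × (1 − e^(-1.226667)) = 0.75 × (1 − 0.293268) = 0.530049.
Expected differing sites = pL ≈ 0.530049 × 1275 = 675.812475 ≈ 676.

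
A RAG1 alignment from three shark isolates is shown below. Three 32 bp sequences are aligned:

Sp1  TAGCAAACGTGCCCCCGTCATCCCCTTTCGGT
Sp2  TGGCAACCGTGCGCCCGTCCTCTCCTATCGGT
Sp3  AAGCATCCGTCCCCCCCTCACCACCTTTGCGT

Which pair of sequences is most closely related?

Sp1 and Sp2

Sp1–Sp2: 6/32 differ, p = 0.188, d = 0.216.
Sp1–Sp3: 9/32 differ, p = 0.281, d = 0.353.
Sp2–Sp3: 12/32 differ, p = 0.375, d = 0.520.
The smallest distance is between Sp1 and Sp2.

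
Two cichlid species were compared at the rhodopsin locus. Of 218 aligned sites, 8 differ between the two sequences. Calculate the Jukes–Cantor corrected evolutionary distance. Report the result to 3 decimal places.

p = 8/218 ≈ 0.036697.
d = −(3/4) ln(1 − 4p/3) = −0.75 ln(1 − 0.048929) = −0.75 ln(0.951071)
  = −0.75 × (-0.050167) = 0.037625 substitutions/site.

0.038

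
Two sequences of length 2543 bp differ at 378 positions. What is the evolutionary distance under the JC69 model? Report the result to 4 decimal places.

0.1657

p = 378/2543 ≈ 0.148643.
d = −(3/4) ln(1 − 4p/3) = −0.75 ln(1 − 0.198191) = −0.75 ln(0.801809)
  = −0.75 × (-0.220885) = 0.165664 substitutions/site.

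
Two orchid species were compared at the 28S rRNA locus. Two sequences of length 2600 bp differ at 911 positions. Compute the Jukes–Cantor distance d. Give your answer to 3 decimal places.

p = 911/2600 ≈ 0.350385.
d = −(3/4) ln(1 − 4p/3) = −0.75 ln(1 − 0.46718) = −0.75 ln(0.53282)
  = −0.75 × (-0.629572) = 0.472179 substitutions/site.

0.472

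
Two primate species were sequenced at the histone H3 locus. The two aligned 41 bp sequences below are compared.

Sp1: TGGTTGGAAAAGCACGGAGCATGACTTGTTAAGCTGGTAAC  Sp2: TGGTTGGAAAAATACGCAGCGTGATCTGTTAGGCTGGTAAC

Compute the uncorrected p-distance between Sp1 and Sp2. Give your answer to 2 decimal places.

0.17

The sequences differ at 7 of 41 positions (sites 12, 13, 17, 21, 25, 26, 32).
p = 7/41 = 0.170731… ≈ 0.17 (to 2 d.p.).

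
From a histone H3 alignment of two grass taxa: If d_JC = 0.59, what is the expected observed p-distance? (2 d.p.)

0.41

p = (3/4)(1 − e^(−4d/3)) = 0.75 × (1 − e^(-0.786667)) = 0.75 × (1 − 0.455360) = 0.408480.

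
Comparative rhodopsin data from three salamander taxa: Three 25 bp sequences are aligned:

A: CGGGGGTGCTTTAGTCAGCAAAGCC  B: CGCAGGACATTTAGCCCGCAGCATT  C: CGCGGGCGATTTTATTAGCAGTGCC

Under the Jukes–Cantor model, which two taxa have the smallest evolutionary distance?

A–B: 12/25 differ, p = 0.480, d = 0.766.
A–C: 8/25 differ, p = 0.320, d = 0.417.
B–C: 12/25 differ, p = 0.480, d = 0.766.
The smallest distance is between A and C.

A and C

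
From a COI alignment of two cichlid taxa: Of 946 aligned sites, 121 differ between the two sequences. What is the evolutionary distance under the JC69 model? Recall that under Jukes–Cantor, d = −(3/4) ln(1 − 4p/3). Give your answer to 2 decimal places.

p = 121/946 ≈ 0.127907.
d = −(3/4) ln(1 − 4p/3) = −0.75 ln(1 − 0.170543) = −0.75 ln(0.829457)
  = −0.75 × (-0.186984) = 0.140238 substitutions/site.

0.14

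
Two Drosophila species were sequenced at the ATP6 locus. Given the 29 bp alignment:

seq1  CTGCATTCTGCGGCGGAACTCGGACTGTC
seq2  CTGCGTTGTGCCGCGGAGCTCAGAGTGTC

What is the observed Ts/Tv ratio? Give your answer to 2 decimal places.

Transitions are A↔G and C↔T; transversions are all other mismatches.
Transitions: 3. Transversions: 3.
R = 3/3 = 1.00.

1.00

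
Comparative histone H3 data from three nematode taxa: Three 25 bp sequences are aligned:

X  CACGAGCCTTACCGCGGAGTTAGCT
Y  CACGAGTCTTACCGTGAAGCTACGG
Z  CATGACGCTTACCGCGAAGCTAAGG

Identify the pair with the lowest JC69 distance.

X–Y: 7/25 differ, p = 0.280, d = 0.351.
X–Z: 8/25 differ, p = 0.320, d = 0.417.
Y–Z: 5/25 differ, p = 0.200, d = 0.233.
The smallest distance is between Y and Z.

Y and Z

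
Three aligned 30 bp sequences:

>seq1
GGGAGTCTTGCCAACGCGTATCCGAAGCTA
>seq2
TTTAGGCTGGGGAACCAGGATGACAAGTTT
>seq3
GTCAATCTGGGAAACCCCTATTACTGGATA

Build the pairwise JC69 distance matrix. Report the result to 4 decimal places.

seq1–seq2: 15/30 sites differ → p = 0.5, d = −0.75 ln(1 − 0.666667) = 0.823960 ≈ 0.8240.
seq1–seq3: 14/30 sites differ → p ≈ 0.466667, d = −0.75 ln(1 − 0.622223) = 0.730088 ≈ 0.7301.
seq2–seq3: 13/30 sites differ → p ≈ 0.433333, d = −0.75 ln(1 − 0.577777) = 0.646666 ≈ 0.6467.

d(seq1,seq2) = 0.8240, d(seq1,seq3) = 0.7301, d(seq2,seq3) = 0.6467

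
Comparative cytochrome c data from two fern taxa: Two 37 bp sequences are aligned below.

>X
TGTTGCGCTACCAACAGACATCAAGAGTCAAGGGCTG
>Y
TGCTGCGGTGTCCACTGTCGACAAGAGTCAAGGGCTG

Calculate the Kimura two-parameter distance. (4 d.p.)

Of 37 sites, 4 differences are transitions and 5 are transversions, so P = 4/37 ≈ 0.108108 and Q = 5/37 ≈ 0.135135.
Under the Kimura two-parameter model, d = −½ ln(1 − 2P − Q) − ¼ ln(1 − 2Q).
1 − 2P − Q = 0.648649, giving −½ ln(0.648649) = 0.216432.
1 − 2Q = 0.72973, giving −¼ ln(0.72973) = 0.078770.
d = 0.216432 + 0.078770 = 0.295202.

0.2952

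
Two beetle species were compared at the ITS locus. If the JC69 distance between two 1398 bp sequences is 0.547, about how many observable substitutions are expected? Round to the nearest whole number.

543

Invert JC69: p = (3/4)(1 − e^(−4d/3)) = 0.75 × (1 − e^(-0.729333)) = 0.75 × (1 − 0.482231) = 0.388327.
Expected differing sites = pL ≈ 0.388327 × 1398 = 542.881146 ≈ 543.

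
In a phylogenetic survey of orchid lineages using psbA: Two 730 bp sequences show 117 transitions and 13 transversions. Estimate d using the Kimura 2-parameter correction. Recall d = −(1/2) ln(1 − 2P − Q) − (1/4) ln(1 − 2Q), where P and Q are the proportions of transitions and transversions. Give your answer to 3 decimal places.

P = 117/730 ≈ 0.160274 and Q = 13/730 ≈ 0.017808.
Under the Kimura two-parameter model, d = −½ ln(1 − 2P − Q) − ¼ ln(1 − 2Q).
1 − 2P − Q = 0.661644, giving −½ ln(0.661644) = 0.206514.
1 − 2Q = 0.964384, giving −¼ ln(0.964384) = 0.009066.
d = 0.206514 + 0.009066 = 0.215580.

0.216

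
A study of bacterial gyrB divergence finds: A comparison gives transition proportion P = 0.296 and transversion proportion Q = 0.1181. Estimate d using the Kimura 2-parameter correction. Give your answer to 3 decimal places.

0.686

Under the Kimura two-parameter model, d = −½ ln(1 − 2P − Q) − ¼ ln(1 − 2Q).
1 − 2P − Q = 0.2899, giving −½ ln(0.2899) = 0.619110.
1 − 2Q = 0.7638, giving −¼ ln(0.7638) = 0.067362.
d = 0.619110 + 0.067362 = 0.686472.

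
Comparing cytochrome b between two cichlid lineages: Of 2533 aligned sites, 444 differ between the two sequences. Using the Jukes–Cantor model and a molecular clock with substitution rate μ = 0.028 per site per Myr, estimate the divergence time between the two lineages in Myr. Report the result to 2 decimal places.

3.57

p = 444/2533 ≈ 0.175286.
d = −(3/4) ln(1 − 4p/3) = −0.75 ln(1 − 0.233715) = −0.75 ln(0.766285)
  = −0.75 × (-0.266201) = 0.199651 substitutions/site.
Under a molecular clock d = 2μt, so t = d/(2μ) = 0.199651 / (2 × 0.028) = 3.57 Myr.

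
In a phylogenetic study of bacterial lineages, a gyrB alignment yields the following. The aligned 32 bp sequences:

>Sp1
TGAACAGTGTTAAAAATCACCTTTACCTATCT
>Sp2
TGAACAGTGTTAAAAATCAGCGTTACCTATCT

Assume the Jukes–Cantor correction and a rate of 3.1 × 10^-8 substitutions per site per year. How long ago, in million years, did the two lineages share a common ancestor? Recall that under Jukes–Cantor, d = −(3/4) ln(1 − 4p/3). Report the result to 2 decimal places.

The sequences differ at 2 of 32 sites (20, 22), so p = 2/32 = 0.0625.
d = −(3/4) ln(1 − 4p/3) = −0.75 ln(1 − 0.083333) = −0.75 ln(0.916667)
  = −0.75 × (-0.087011) = 0.065258 substitutions/site.
Under a molecular clock d = 2μt, so t = d/(2μ) = 0.065258 / (2 × 3.1 × 10^-8) = 1.05 million years.

1.05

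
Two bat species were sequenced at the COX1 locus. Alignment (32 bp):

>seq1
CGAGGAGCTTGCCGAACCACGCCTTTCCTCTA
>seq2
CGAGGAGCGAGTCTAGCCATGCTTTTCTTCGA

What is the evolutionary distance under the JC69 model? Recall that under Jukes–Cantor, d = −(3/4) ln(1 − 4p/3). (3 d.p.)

0.353

The sequences differ at 9 of 32 sites (9, 10, 12, 14, 16, 20, 23, 28, 31), so p = 9/32 = 0.28125.
d = −(3/4) ln(1 − 4p/3) = −0.75 ln(1 − 0.375) = −0.75 ln(0.625)
  = −0.75 × (-0.470004) = 0.352503 substitutions/site.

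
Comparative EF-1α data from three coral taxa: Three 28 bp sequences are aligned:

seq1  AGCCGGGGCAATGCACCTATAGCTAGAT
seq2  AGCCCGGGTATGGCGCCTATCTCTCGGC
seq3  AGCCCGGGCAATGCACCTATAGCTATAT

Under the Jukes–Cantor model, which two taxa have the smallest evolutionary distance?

seq1–seq2: 10/28 differ, p = 0.357, d = 0.485.
seq1–seq3: 2/28 differ, p = 0.071, d = 0.075.
seq2–seq3: 10/28 differ, p = 0.357, d = 0.485.
The smallest distance is between seq1 and seq3.

seq1 and seq3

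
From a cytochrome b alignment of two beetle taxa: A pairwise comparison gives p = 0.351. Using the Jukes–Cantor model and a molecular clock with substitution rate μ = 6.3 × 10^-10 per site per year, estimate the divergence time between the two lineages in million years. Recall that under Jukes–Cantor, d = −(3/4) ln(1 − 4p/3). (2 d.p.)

375.66

d = −(3/4) ln(1 − 4p/3) = −0.75 ln(1 − 0.468) = −0.75 ln(0.532)
  = −0.75 × (-0.631112) = 0.473334 substitutions/site.
Under a molecular clock d = 2μt, so t = d/(2μ) = 0.473334 / (2 × 6.3 × 10^-10) = 375.66 million years.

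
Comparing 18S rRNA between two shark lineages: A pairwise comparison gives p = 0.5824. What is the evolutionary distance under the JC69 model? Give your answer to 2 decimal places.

1.12

d = −(3/4) ln(1 − 4p/3) = −0.75 ln(1 − 0.776533) = −0.75 ln(0.223467)
  = −0.75 × (-1.498492) = 1.123869 substitutions/site.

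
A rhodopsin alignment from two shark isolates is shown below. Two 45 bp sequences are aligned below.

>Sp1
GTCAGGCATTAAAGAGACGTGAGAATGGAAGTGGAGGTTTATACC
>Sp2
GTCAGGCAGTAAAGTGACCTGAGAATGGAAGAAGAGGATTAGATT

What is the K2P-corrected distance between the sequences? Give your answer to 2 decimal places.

0.23

Of 45 sites, 3 differences are transitions and 6 are transversions, so P = 3/45 ≈ 0.066667 and Q = 6/45 ≈ 0.133333.
Under the Kimura two-parameter model, d = −½ ln(1 − 2P − Q) − ¼ ln(1 − 2Q).
1 − 2P − Q = 0.733333, giving −½ ln(0.733333) = 0.155078.
1 − 2Q = 0.733334, giving −¼ ln(0.733334) = 0.077539.
d = 0.155078 + 0.077539 = 0.232617.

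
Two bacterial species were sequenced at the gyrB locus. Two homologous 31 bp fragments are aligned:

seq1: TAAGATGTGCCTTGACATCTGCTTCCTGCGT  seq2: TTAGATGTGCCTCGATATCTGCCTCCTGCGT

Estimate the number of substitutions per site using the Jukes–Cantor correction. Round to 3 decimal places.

The sequences differ at 4 of 31 sites (2, 13, 16, 23), so p = 4/31 ≈ 0.129032.
d = −(3/4) ln(1 − 4p/3) = −0.75 ln(1 − 0.172043) = −0.75 ln(0.827957)
  = −0.75 × (-0.188794) = 0.141596 substitutions/site.

0.142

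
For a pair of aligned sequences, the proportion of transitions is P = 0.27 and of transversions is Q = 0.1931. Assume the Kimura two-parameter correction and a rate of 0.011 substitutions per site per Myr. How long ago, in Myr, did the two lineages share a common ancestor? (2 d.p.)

35.57

Under the Kimura two-parameter model, d = −½ ln(1 − 2P − Q) − ¼ ln(1 − 2Q).
1 − 2P − Q = 0.2669, giving −½ ln(0.2669) = 0.660441.
1 − 2Q = 0.6138, giving −¼ ln(0.6138) = 0.122022.
d = 0.660441 + 0.122022 = 0.782463.
Under a molecular clock d = 2μt, so t = d/(2μ) = 0.782463 / (2 × 0.011) = 35.57 Myr.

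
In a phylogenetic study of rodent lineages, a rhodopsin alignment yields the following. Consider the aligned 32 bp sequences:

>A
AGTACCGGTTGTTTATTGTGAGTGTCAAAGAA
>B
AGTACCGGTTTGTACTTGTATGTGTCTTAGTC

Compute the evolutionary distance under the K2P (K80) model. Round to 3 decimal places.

0.417

Of 32 sites, 1 differences are transitions and 9 are transversions, so P = 1/32 = 0.03125 and Q = 9/32 = 0.28125.
Under the Kimura two-parameter model, d = −½ ln(1 − 2P − Q) − ¼ ln(1 − 2Q).
1 − 2P − Q = 0.65625, giving −½ ln(0.65625) = 0.210607.
1 − 2Q = 0.4375, giving −¼ ln(0.4375) = 0.206670.
d = 0.210607 + 0.206670 = 0.417277.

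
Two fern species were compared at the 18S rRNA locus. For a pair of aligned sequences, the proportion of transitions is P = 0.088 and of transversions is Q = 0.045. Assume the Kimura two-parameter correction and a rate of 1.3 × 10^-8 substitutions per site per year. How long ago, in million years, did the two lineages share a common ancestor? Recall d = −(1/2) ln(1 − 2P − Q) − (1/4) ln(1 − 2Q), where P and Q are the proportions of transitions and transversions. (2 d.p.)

Under the Kimura two-parameter model, d = −½ ln(1 − 2P − Q) − ¼ ln(1 − 2Q).
1 − 2P − Q = 0.779, giving −½ ln(0.779) = 0.124872.
1 − 2Q = 0.91, giving −¼ ln(0.91) = 0.023578.
d = 0.124872 + 0.023578 = 0.148450.
Under a molecular clock d = 2μt, so t = d/(2μ) = 0.148450 / (2 × 1.3 × 10^-8) = 5.71 million years.

5.71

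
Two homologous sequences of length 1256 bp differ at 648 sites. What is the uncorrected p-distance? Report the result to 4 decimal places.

0.5159

p = 648/1256 = 0.515923… ≈ 0.5159 (to 4 d.p.).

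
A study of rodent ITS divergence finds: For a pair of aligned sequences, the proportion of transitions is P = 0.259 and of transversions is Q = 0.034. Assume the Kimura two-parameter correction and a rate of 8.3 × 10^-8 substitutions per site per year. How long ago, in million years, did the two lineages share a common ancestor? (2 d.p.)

2.52

Under the Kimura two-parameter model, d = −½ ln(1 − 2P − Q) − ¼ ln(1 − 2Q).
1 − 2P − Q = 0.448, giving −½ ln(0.448) = 0.401481.
1 − 2Q = 0.932, giving −¼ ln(0.932) = 0.017606.
d = 0.401481 + 0.017606 = 0.419087.
Under a molecular clock d = 2μt, so t = d/(2μ) = 0.419087 / (2 × 8.3 × 10^-8) = 2.52 million years.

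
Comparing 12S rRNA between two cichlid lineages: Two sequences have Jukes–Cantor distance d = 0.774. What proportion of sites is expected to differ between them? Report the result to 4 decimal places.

p = (3/4)(1 − e^(−4d/3)) = 0.75 × (1 − e^(-1.032)) = 0.75 × (1 − 0.356294) = 0.482780.

0.4828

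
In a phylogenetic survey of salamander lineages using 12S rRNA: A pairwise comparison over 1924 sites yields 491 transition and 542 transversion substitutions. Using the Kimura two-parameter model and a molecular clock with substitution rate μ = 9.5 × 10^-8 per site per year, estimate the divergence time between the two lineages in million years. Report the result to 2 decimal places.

P = 491/1924 ≈ 0.255198 and Q = 542/1924 ≈ 0.281705.
Under the Kimura two-parameter model, d = −½ ln(1 − 2P − Q) − ¼ ln(1 − 2Q).
1 − 2P − Q = 0.207899, giving −½ ln(0.207899) = 0.785351.
1 − 2Q = 0.43659, giving −¼ ln(0.43659) = 0.207190.
d = 0.785351 + 0.207190 = 0.992541.
Under a molecular clock d = 2μt, so t = d/(2μ) = 0.992541 / (2 × 9.5 × 10^-8) = 5.22 million years.

5.22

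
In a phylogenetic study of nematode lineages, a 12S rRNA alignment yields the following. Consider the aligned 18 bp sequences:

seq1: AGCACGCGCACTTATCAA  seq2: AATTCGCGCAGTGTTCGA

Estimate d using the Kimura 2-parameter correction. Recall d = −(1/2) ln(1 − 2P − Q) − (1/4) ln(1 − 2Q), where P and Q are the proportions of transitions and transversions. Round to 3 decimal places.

Of 18 sites, 3 differences are transitions and 4 are transversions, so P = 3/18 ≈ 0.166667 and Q = 4/18 ≈ 0.222222.
Under the Kimura two-parameter model, d = −½ ln(1 − 2P − Q) − ¼ ln(1 − 2Q).
1 − 2P − Q = 0.444444, giving −½ ln(0.444444) = 0.405466.
1 − 2Q = 0.555556, giving −¼ ln(0.555556) = 0.146946.
d = 0.405466 + 0.146946 = 0.552412.

0.552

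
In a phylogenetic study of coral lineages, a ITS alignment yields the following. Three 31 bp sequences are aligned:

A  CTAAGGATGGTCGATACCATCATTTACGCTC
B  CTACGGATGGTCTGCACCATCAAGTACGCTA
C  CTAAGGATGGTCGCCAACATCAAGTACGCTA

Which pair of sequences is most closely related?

A–B: 7/31 differ, p = 0.226, d = 0.269.
A–C: 6/31 differ, p = 0.194, d = 0.224.
B–C: 4/31 differ, p = 0.129, d = 0.142.
The smallest distance is between B and C.

B and C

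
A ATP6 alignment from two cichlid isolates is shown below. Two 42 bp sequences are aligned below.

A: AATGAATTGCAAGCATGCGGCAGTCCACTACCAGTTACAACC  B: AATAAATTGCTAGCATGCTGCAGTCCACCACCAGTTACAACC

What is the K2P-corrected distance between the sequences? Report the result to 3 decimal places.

Of 42 sites, 2 differences are transitions and 2 are transversions, so P = 2/42 ≈ 0.047619 and Q = 2/42 ≈ 0.047619.
Under the Kimura two-parameter model, d = −½ ln(1 − 2P − Q) − ¼ ln(1 − 2Q).
1 − 2P − Q = 0.857143, giving −½ ln(0.857143) = 0.077075.
1 − 2Q = 0.904762, giving −¼ ln(0.904762) = 0.025021.
d = 0.077075 + 0.025021 = 0.102096.

0.102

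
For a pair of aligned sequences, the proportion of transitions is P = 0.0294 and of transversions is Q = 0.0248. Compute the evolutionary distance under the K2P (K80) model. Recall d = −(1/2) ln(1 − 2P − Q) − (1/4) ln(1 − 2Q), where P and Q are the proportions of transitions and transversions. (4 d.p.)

Under the Kimura two-parameter model, d = −½ ln(1 − 2P − Q) − ¼ ln(1 − 2Q).
1 − 2P − Q = 0.9164, giving −½ ln(0.9164) = 0.043651.
1 − 2Q = 0.9504, giving −¼ ln(0.9504) = 0.012718.
d = 0.043651 + 0.012718 = 0.056369.

0.0564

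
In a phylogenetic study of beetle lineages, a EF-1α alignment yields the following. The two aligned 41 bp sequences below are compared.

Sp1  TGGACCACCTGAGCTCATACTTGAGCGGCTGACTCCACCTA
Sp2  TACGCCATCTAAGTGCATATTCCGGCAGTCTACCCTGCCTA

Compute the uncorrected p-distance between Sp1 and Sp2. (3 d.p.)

The sequences differ at 18 of 41 positions.
p = 18/41 = 0.439024… ≈ 0.439 (to 3 d.p.).

0.439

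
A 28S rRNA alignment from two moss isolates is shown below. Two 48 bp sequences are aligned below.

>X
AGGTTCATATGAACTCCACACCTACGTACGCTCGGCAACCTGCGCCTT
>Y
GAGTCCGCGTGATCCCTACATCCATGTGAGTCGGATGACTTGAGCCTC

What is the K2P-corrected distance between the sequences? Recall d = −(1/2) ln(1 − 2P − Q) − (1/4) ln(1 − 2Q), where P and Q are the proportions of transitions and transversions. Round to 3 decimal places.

Of 48 sites, 19 differences are transitions and 4 are transversions, so P = 19/48 ≈ 0.395833 and Q = 4/48 ≈ 0.083333.
Under the Kimura two-parameter model, d = −½ ln(1 − 2P − Q) − ¼ ln(1 − 2Q).
1 − 2P − Q = 0.125001, giving −½ ln(0.125001) = 1.039717.
1 − 2Q = 0.833334, giving −¼ ln(0.833334) = 0.045580.
d = 1.039717 + 0.045580 = 1.085297.

1.085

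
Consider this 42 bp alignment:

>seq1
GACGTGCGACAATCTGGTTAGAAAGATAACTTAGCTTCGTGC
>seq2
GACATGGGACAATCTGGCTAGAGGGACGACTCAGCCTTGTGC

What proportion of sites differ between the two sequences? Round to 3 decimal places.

The sequences differ at 10 of 42 positions (sites 4, 7, 18, 23, 24, 27, 28, 32, 36, 38).
p = 10/42 = 0.238095… ≈ 0.238 (to 3 d.p.).

0.238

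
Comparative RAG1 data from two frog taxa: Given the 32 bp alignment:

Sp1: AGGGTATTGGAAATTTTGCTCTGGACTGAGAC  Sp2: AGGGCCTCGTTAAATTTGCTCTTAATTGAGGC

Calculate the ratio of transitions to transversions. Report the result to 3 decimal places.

Transitions are A↔G and C↔T; transversions are all other mismatches.
Transitions: 5. Transversions: 5.
R = 5/5 = 1.000.

1.000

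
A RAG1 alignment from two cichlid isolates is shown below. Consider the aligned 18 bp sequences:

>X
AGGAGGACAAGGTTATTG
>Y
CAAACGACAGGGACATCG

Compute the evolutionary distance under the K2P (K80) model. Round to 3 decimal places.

0.742

Of 18 sites, 5 differences are transitions and 3 are transversions, so P = 5/18 ≈ 0.277778 and Q = 3/18 ≈ 0.166667.
Under the Kimura two-parameter model, d = −½ ln(1 − 2P − Q) − ¼ ln(1 − 2Q).
1 − 2P − Q = 0.277777, giving −½ ln(0.277777) = 0.640468.
1 − 2Q = 0.666666, giving −¼ ln(0.666666) = 0.101367.
d = 0.640468 + 0.101367 = 0.741835.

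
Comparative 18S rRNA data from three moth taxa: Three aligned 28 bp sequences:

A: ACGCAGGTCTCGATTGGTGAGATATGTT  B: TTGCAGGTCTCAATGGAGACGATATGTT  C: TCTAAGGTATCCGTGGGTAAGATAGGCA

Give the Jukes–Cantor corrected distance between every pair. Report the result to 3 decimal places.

A–B: 8/28 sites differ → p ≈ 0.285714, d = −0.75 ln(1 − 0.380952) = 0.359679 ≈ 0.360.
A–C: 11/28 sites differ → p ≈ 0.392857, d = −0.75 ln(1 − 0.523809) = 0.556452 ≈ 0.556.
B–C: 12/28 sites differ → p ≈ 0.428571, d = −0.75 ln(1 − 0.571428) = 0.635472 ≈ 0.635.

d(A,B) = 0.360, d(A,C) = 0.556, d(B,C) = 0.635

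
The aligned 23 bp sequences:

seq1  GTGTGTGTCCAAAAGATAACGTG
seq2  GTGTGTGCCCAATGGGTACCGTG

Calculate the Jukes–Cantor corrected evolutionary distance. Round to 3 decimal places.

The sequences differ at 5 of 23 sites (8, 13, 14, 16, 19), so p = 5/23 ≈ 0.217391.
d = −(3/4) ln(1 − 4p/3) = −0.75 ln(1 − 0.289855) = −0.75 ln(0.710145)
  = −0.75 × (-0.342286) = 0.256715 substitutions/site.

0.257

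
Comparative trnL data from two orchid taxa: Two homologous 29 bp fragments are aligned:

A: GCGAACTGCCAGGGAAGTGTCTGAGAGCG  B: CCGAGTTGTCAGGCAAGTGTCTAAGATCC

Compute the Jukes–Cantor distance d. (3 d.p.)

The sequences differ at 8 of 29 sites (1, 5, 6, 9, 14, 23, 27, 29), so p = 8/29 ≈ 0.275862.
d = −(3/4) ln(1 − 4p/3) = −0.75 ln(1 − 0.367816) = −0.75 ln(0.632184)
  = −0.75 × (-0.458575) = 0.343931 substitutions/site.

0.344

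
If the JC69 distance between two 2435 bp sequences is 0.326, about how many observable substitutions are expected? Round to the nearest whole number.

Invert JC69: p = (3/4)(1 − e^(−4d/3)) = 0.75 × (1 − e^(-0.434667)) = 0.75 × (1 − 0.647480) = 0.264390.
Expected differing sites = pL ≈ 0.264390 × 2435 = 643.78965 ≈ 644.

644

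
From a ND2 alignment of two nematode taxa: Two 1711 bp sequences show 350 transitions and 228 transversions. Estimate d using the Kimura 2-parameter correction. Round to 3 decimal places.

0.468

P = 350/1711 ≈ 0.204559 and Q = 228/1711 ≈ 0.133255.
Under the Kimura two-parameter model, d = −½ ln(1 − 2P − Q) − ¼ ln(1 − 2Q).
1 − 2P − Q = 0.457627, giving −½ ln(0.457627) = 0.390850.
1 − 2Q = 0.73349, giving −¼ ln(0.73349) = 0.077485.
d = 0.390850 + 0.077485 = 0.468335.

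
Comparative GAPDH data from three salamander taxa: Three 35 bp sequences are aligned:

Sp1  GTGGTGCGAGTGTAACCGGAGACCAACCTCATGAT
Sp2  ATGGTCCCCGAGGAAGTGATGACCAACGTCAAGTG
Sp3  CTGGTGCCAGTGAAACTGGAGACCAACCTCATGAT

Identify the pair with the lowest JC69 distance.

Sp1 and Sp3

Sp1–Sp2: 14/35 differ, p = 0.400, d = 0.572.
Sp1–Sp3: 4/35 differ, p = 0.114, d = 0.124.
Sp2–Sp3: 12/35 differ, p = 0.343, d = 0.458.
The smallest distance is between Sp1 and Sp3.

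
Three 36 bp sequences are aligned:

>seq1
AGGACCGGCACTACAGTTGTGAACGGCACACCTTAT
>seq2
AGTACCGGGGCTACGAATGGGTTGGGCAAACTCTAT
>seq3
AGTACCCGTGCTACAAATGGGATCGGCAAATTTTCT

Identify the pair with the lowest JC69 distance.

seq2 and seq3

seq1–seq2: 13/36 differ, p = 0.361, d = 0.493.
seq1–seq3: 12/36 differ, p = 0.333, d = 0.441.
seq2–seq3: 8/36 differ, p = 0.222, d = 0.264.
The smallest distance is between seq2 and seq3.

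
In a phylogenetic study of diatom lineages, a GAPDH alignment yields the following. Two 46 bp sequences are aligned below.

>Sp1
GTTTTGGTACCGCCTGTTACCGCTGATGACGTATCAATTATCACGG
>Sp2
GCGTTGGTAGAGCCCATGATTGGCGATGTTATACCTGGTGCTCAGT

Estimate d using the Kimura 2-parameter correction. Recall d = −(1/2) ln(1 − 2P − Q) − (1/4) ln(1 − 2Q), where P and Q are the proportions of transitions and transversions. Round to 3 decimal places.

0.978

Of 46 sites, 13 differences are transitions and 11 are transversions, so P = 13/46 ≈ 0.282609 and Q = 11/46 ≈ 0.23913.
Under the Kimura two-parameter model, d = −½ ln(1 − 2P − Q) − ¼ ln(1 − 2Q).
1 − 2P − Q = 0.195652, giving −½ ln(0.195652) = 0.815709.
1 − 2Q = 0.52174, giving −¼ ln(0.52174) = 0.162646.
d = 0.815709 + 0.162646 = 0.978355.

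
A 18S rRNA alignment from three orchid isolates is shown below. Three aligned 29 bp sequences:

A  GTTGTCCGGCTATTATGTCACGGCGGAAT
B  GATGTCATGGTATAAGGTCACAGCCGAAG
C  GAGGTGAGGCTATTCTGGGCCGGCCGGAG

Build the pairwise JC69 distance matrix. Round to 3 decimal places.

A–B: 9/29 sites differ → p ≈ 0.310345, d = −0.75 ln(1 − 0.413793) = 0.400562 ≈ 0.401.
A–C: 11/29 sites differ → p ≈ 0.37931, d = −0.75 ln(1 − 0.505747) = 0.528531 ≈ 0.529.
B–C: 12/29 sites differ → p ≈ 0.413793, d = −0.75 ln(1 − 0.551724) = 0.601760 ≈ 0.602.

d(A,B) = 0.401, d(A,C) = 0.529, d(B,C) = 0.602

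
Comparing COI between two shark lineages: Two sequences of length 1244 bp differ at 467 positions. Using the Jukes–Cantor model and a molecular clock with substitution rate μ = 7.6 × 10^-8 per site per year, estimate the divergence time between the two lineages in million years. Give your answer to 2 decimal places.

p = 467/1244 ≈ 0.375402.
d = −(3/4) ln(1 − 4p/3) = −0.75 ln(1 − 0.500536) = −0.75 ln(0.499464)
  = −0.75 × (-0.694220) = 0.520665 substitutions/site.
Under a molecular clock d = 2μt, so t = d/(2μ) = 0.520665 / (2 × 7.6 × 10^-8) = 3.43 million years.

3.43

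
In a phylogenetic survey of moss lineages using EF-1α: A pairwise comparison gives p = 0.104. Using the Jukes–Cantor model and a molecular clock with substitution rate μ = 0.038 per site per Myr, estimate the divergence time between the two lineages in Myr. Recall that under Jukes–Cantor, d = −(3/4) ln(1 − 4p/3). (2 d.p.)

d = −(3/4) ln(1 − 4p/3) = −0.75 ln(1 − 0.138667) = −0.75 ln(0.861333)
  = −0.75 × (-0.149274) = 0.111956 substitutions/site.
Under a molecular clock d = 2μt, so t = d/(2μ) = 0.111956 / (2 × 0.038) = 1.47 Myr.

1.47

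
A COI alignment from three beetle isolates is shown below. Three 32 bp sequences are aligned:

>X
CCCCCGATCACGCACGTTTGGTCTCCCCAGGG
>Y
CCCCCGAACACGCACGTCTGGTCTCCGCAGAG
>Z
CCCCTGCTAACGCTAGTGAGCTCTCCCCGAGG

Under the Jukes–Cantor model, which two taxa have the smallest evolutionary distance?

X and Y

X–Y: 4/32 differ, p = 0.125, d = 0.137.
X–Z: 10/32 differ, p = 0.313, d = 0.404.
Y–Z: 13/32 differ, p = 0.406, d = 0.585.
The smallest distance is between X and Y.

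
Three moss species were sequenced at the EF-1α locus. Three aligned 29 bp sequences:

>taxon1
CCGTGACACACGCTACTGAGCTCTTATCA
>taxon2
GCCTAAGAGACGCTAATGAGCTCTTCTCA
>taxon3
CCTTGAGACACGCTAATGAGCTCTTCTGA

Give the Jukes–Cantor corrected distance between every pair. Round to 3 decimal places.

taxon1–taxon2: 7/29 sites differ → p ≈ 0.241379, d = −0.75 ln(1 − 0.321839) = 0.291278 ≈ 0.291.
taxon1–taxon3: 5/29 sites differ → p ≈ 0.172414, d = −0.75 ln(1 − 0.229885) = 0.195912 ≈ 0.196.
taxon2–taxon3: 5/29 sites differ → p ≈ 0.172414, d = −0.75 ln(1 − 0.229885) = 0.195912 ≈ 0.196.

d(taxon1,taxon2) = 0.291, d(taxon1,taxon3) = 0.196, d(taxon2,taxon3) = 0.196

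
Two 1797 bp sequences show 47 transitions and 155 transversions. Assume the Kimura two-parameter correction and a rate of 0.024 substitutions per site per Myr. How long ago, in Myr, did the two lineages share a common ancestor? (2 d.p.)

P = 47/1797 ≈ 0.026155 and Q = 155/1797 ≈ 0.086255.
Under the Kimura two-parameter model, d = −½ ln(1 − 2P − Q) − ¼ ln(1 − 2Q).
1 − 2P − Q = 0.861435, giving −½ ln(0.861435) = 0.074578.
1 − 2Q = 0.82749, giving −¼ ln(0.82749) = 0.047340.
d = 0.074578 + 0.047340 = 0.121918.
Under a molecular clock d = 2μt, so t = d/(2μ) = 0.121918 / (2 × 0.024) = 2.54 Myr.

2.54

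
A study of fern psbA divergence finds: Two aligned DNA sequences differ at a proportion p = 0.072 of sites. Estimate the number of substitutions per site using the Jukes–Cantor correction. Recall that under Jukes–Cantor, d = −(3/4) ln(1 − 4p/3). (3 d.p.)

d = −(3/4) ln(1 − 4p/3) = −0.75 ln(1 − 0.096) = −0.75 ln(0.904)
  = −0.75 × (-0.100926) = 0.075695 substitutions/site.

0.076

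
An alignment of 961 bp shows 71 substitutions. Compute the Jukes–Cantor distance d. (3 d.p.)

p = 71/961 ≈ 0.073881.
d = −(3/4) ln(1 − 4p/3) = −0.75 ln(1 − 0.098508) = −0.75 ln(0.901492)
  = −0.75 × (-0.103704) = 0.077778 substitutions/site.

0.078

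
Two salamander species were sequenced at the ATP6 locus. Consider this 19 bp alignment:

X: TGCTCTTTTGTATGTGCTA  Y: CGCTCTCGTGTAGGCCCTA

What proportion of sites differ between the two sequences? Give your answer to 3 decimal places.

The sequences differ at 6 of 19 positions (sites 1, 7, 8, 13, 15, 16).
p = 6/19 = 0.315789… ≈ 0.316 (to 3 d.p.).

0.316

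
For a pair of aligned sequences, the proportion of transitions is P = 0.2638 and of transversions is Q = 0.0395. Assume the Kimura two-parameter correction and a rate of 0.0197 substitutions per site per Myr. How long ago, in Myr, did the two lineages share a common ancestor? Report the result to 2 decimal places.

11.15

Under the Kimura two-parameter model, d = −½ ln(1 − 2P − Q) − ¼ ln(1 − 2Q).
1 − 2P − Q = 0.4329, giving −½ ln(0.4329) = 0.418624.
1 − 2Q = 0.921, giving −¼ ln(0.921) = 0.020574.
d = 0.418624 + 0.020574 = 0.439198.
Under a molecular clock d = 2μt, so t = d/(2μ) = 0.439198 / (2 × 0.0197) = 11.15 Myr.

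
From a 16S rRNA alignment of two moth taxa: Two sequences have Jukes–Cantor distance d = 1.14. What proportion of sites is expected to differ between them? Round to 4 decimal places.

0.5860

p = (3/4)(1 − e^(−4d/3)) = 0.75 × (1 − e^(-1.52)) = 0.75 × (1 − 0.218712) = 0.585966.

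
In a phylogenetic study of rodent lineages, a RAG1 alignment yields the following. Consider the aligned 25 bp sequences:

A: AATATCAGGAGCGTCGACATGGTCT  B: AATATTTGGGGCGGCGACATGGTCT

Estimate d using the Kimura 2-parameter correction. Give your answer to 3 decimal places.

Of 25 sites, 2 differences are transitions and 2 are transversions, so P = 2/25 = 0.08 and Q = 2/25 = 0.08.
Under the Kimura two-parameter model, d = −½ ln(1 − 2P − Q) − ¼ ln(1 − 2Q).
1 − 2P − Q = 0.76, giving −½ ln(0.76) = 0.137218.
1 − 2Q = 0.84, giving −¼ ln(0.84) = 0.043588.
d = 0.137218 + 0.043588 = 0.180806.

0.181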